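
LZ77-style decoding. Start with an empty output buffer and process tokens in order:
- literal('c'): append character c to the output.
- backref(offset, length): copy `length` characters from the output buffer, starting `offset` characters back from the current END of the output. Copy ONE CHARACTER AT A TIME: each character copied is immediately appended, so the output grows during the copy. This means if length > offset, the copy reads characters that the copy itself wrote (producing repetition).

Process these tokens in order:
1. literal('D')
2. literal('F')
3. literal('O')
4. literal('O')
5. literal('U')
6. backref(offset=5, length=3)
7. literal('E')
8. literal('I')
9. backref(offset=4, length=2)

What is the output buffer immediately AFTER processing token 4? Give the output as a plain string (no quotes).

Token 1: literal('D'). Output: "D"
Token 2: literal('F'). Output: "DF"
Token 3: literal('O'). Output: "DFO"
Token 4: literal('O'). Output: "DFOO"

Answer: DFOO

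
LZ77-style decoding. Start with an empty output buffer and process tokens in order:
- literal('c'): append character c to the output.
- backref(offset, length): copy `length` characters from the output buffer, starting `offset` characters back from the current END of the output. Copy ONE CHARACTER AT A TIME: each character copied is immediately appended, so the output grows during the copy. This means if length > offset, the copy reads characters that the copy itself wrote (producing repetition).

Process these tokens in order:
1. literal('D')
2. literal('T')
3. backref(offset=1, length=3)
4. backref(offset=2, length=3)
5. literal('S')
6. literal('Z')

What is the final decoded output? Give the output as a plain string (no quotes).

Answer: DTTTTTTTSZ

Derivation:
Token 1: literal('D'). Output: "D"
Token 2: literal('T'). Output: "DT"
Token 3: backref(off=1, len=3) (overlapping!). Copied 'TTT' from pos 1. Output: "DTTTT"
Token 4: backref(off=2, len=3) (overlapping!). Copied 'TTT' from pos 3. Output: "DTTTTTTT"
Token 5: literal('S'). Output: "DTTTTTTTS"
Token 6: literal('Z'). Output: "DTTTTTTTSZ"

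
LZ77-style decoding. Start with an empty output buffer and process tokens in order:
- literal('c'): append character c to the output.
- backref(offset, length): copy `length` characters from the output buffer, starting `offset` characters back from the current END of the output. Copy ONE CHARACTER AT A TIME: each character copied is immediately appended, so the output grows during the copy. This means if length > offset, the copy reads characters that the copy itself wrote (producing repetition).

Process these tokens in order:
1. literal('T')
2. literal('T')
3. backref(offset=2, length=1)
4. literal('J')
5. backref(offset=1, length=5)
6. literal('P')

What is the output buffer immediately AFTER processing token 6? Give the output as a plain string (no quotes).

Token 1: literal('T'). Output: "T"
Token 2: literal('T'). Output: "TT"
Token 3: backref(off=2, len=1). Copied 'T' from pos 0. Output: "TTT"
Token 4: literal('J'). Output: "TTTJ"
Token 5: backref(off=1, len=5) (overlapping!). Copied 'JJJJJ' from pos 3. Output: "TTTJJJJJJ"
Token 6: literal('P'). Output: "TTTJJJJJJP"

Answer: TTTJJJJJJP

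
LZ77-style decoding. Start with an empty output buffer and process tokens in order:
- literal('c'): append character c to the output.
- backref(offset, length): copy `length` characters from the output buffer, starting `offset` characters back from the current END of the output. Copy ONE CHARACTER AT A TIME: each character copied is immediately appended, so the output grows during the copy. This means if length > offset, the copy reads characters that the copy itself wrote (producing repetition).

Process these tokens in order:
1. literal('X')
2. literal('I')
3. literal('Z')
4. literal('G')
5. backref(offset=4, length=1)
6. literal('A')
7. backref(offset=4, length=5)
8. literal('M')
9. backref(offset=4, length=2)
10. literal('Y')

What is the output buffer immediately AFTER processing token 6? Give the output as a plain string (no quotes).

Token 1: literal('X'). Output: "X"
Token 2: literal('I'). Output: "XI"
Token 3: literal('Z'). Output: "XIZ"
Token 4: literal('G'). Output: "XIZG"
Token 5: backref(off=4, len=1). Copied 'X' from pos 0. Output: "XIZGX"
Token 6: literal('A'). Output: "XIZGXA"

Answer: XIZGXA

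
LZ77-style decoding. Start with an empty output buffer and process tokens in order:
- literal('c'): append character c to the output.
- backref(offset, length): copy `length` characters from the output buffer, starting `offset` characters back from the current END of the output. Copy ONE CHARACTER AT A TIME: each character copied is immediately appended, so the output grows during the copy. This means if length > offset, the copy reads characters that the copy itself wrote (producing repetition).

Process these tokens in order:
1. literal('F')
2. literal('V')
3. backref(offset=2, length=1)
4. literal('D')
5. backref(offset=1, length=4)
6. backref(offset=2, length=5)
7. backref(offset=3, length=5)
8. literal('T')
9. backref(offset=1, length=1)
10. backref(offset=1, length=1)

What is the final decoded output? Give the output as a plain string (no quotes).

Answer: FVFDDDDDDDDDDDDDDDTTT

Derivation:
Token 1: literal('F'). Output: "F"
Token 2: literal('V'). Output: "FV"
Token 3: backref(off=2, len=1). Copied 'F' from pos 0. Output: "FVF"
Token 4: literal('D'). Output: "FVFD"
Token 5: backref(off=1, len=4) (overlapping!). Copied 'DDDD' from pos 3. Output: "FVFDDDDD"
Token 6: backref(off=2, len=5) (overlapping!). Copied 'DDDDD' from pos 6. Output: "FVFDDDDDDDDDD"
Token 7: backref(off=3, len=5) (overlapping!). Copied 'DDDDD' from pos 10. Output: "FVFDDDDDDDDDDDDDDD"
Token 8: literal('T'). Output: "FVFDDDDDDDDDDDDDDDT"
Token 9: backref(off=1, len=1). Copied 'T' from pos 18. Output: "FVFDDDDDDDDDDDDDDDTT"
Token 10: backref(off=1, len=1). Copied 'T' from pos 19. Output: "FVFDDDDDDDDDDDDDDDTTT"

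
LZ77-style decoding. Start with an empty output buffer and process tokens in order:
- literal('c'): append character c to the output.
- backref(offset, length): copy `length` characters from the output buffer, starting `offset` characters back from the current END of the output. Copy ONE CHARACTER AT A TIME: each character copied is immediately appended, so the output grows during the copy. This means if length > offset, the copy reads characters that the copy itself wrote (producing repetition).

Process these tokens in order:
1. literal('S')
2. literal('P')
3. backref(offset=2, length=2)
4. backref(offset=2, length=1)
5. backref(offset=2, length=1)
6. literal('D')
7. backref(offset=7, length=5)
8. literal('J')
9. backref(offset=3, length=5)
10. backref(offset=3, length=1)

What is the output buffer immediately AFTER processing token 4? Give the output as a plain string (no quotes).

Token 1: literal('S'). Output: "S"
Token 2: literal('P'). Output: "SP"
Token 3: backref(off=2, len=2). Copied 'SP' from pos 0. Output: "SPSP"
Token 4: backref(off=2, len=1). Copied 'S' from pos 2. Output: "SPSPS"

Answer: SPSPS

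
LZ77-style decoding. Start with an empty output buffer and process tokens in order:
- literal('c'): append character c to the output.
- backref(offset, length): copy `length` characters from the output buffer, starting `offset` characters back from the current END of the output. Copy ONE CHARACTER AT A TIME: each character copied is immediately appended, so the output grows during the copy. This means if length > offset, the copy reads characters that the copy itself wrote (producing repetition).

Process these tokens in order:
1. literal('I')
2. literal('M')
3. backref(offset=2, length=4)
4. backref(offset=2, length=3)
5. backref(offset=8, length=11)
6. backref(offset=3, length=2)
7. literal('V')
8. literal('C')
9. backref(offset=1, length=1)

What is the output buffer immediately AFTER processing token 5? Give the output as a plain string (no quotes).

Answer: IMIMIMIMIMIMIMIMIMIM

Derivation:
Token 1: literal('I'). Output: "I"
Token 2: literal('M'). Output: "IM"
Token 3: backref(off=2, len=4) (overlapping!). Copied 'IMIM' from pos 0. Output: "IMIMIM"
Token 4: backref(off=2, len=3) (overlapping!). Copied 'IMI' from pos 4. Output: "IMIMIMIMI"
Token 5: backref(off=8, len=11) (overlapping!). Copied 'MIMIMIMIMIM' from pos 1. Output: "IMIMIMIMIMIMIMIMIMIM"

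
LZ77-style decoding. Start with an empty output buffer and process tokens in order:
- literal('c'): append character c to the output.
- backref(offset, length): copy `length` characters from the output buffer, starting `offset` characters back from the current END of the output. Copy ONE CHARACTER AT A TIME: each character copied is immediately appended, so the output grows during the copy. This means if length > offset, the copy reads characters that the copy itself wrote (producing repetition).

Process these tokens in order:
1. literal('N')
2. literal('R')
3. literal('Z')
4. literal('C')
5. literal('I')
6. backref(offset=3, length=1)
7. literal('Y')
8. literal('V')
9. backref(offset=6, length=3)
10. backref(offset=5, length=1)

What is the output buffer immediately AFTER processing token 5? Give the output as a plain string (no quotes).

Token 1: literal('N'). Output: "N"
Token 2: literal('R'). Output: "NR"
Token 3: literal('Z'). Output: "NRZ"
Token 4: literal('C'). Output: "NRZC"
Token 5: literal('I'). Output: "NRZCI"

Answer: NRZCI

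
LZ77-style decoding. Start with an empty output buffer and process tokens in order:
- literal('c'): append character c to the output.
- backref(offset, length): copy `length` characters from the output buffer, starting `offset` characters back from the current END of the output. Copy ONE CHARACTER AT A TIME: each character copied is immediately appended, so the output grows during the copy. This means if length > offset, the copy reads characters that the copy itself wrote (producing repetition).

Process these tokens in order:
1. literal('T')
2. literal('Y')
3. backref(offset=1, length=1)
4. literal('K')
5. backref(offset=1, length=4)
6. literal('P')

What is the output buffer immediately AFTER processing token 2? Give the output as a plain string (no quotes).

Token 1: literal('T'). Output: "T"
Token 2: literal('Y'). Output: "TY"

Answer: TY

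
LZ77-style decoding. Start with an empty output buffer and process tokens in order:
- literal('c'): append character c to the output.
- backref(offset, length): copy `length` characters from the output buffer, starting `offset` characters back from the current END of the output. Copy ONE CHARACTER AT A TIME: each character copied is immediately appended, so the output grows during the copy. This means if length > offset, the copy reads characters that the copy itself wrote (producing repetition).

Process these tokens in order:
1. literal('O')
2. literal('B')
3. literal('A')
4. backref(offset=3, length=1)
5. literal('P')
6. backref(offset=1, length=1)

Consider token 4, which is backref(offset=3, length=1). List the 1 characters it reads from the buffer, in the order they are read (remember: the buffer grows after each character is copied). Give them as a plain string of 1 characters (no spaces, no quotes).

Answer: O

Derivation:
Token 1: literal('O'). Output: "O"
Token 2: literal('B'). Output: "OB"
Token 3: literal('A'). Output: "OBA"
Token 4: backref(off=3, len=1). Buffer before: "OBA" (len 3)
  byte 1: read out[0]='O', append. Buffer now: "OBAO"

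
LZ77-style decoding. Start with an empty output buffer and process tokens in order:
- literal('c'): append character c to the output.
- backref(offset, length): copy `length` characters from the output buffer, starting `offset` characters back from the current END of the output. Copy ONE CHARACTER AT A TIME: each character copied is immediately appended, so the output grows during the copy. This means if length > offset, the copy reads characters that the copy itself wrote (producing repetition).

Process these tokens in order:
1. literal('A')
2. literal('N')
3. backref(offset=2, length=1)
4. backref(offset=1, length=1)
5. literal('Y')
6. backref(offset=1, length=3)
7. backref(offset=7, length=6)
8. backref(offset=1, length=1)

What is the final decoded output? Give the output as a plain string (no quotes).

Answer: ANAAYYYYNAAYYYY

Derivation:
Token 1: literal('A'). Output: "A"
Token 2: literal('N'). Output: "AN"
Token 3: backref(off=2, len=1). Copied 'A' from pos 0. Output: "ANA"
Token 4: backref(off=1, len=1). Copied 'A' from pos 2. Output: "ANAA"
Token 5: literal('Y'). Output: "ANAAY"
Token 6: backref(off=1, len=3) (overlapping!). Copied 'YYY' from pos 4. Output: "ANAAYYYY"
Token 7: backref(off=7, len=6). Copied 'NAAYYY' from pos 1. Output: "ANAAYYYYNAAYYY"
Token 8: backref(off=1, len=1). Copied 'Y' from pos 13. Output: "ANAAYYYYNAAYYYY"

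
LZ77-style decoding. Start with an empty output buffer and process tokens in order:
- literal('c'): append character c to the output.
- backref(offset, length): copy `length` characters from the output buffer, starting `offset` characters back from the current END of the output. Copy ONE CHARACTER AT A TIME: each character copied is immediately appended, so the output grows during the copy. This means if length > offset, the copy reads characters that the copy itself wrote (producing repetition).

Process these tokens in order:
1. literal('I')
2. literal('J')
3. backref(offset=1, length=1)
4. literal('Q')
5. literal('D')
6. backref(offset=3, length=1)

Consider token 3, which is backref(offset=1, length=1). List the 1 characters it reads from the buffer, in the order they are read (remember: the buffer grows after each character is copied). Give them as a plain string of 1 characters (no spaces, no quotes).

Token 1: literal('I'). Output: "I"
Token 2: literal('J'). Output: "IJ"
Token 3: backref(off=1, len=1). Buffer before: "IJ" (len 2)
  byte 1: read out[1]='J', append. Buffer now: "IJJ"

Answer: J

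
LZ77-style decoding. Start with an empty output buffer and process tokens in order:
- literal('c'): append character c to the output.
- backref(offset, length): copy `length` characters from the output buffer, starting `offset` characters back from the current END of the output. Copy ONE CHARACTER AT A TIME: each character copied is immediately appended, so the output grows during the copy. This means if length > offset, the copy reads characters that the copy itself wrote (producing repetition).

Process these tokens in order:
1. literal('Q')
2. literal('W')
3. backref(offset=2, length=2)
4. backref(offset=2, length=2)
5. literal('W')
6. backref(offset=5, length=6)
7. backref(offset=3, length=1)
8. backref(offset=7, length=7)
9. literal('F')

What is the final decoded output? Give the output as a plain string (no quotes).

Answer: QWQWQWWQWQWWQWQWQWWQWF

Derivation:
Token 1: literal('Q'). Output: "Q"
Token 2: literal('W'). Output: "QW"
Token 3: backref(off=2, len=2). Copied 'QW' from pos 0. Output: "QWQW"
Token 4: backref(off=2, len=2). Copied 'QW' from pos 2. Output: "QWQWQW"
Token 5: literal('W'). Output: "QWQWQWW"
Token 6: backref(off=5, len=6) (overlapping!). Copied 'QWQWWQ' from pos 2. Output: "QWQWQWWQWQWWQ"
Token 7: backref(off=3, len=1). Copied 'W' from pos 10. Output: "QWQWQWWQWQWWQW"
Token 8: backref(off=7, len=7). Copied 'QWQWWQW' from pos 7. Output: "QWQWQWWQWQWWQWQWQWWQW"
Token 9: literal('F'). Output: "QWQWQWWQWQWWQWQWQWWQWF"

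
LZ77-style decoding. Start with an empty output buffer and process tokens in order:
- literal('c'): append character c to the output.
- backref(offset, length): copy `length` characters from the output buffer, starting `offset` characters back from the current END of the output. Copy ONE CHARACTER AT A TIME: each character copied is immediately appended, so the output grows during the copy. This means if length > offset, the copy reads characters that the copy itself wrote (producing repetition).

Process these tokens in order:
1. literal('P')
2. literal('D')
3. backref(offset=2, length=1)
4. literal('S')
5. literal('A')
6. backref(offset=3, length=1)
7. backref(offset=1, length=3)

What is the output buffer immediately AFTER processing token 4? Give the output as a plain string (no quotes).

Token 1: literal('P'). Output: "P"
Token 2: literal('D'). Output: "PD"
Token 3: backref(off=2, len=1). Copied 'P' from pos 0. Output: "PDP"
Token 4: literal('S'). Output: "PDPS"

Answer: PDPS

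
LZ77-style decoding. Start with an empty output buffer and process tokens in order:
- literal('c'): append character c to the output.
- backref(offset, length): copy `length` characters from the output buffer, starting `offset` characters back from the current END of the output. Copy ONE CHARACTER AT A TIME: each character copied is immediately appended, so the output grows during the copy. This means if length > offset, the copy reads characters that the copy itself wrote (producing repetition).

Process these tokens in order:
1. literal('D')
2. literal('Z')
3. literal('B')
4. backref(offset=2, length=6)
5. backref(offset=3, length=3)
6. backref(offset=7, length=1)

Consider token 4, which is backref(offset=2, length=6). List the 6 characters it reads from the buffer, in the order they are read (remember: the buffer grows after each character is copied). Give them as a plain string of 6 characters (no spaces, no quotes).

Token 1: literal('D'). Output: "D"
Token 2: literal('Z'). Output: "DZ"
Token 3: literal('B'). Output: "DZB"
Token 4: backref(off=2, len=6). Buffer before: "DZB" (len 3)
  byte 1: read out[1]='Z', append. Buffer now: "DZBZ"
  byte 2: read out[2]='B', append. Buffer now: "DZBZB"
  byte 3: read out[3]='Z', append. Buffer now: "DZBZBZ"
  byte 4: read out[4]='B', append. Buffer now: "DZBZBZB"
  byte 5: read out[5]='Z', append. Buffer now: "DZBZBZBZ"
  byte 6: read out[6]='B', append. Buffer now: "DZBZBZBZB"

Answer: ZBZBZB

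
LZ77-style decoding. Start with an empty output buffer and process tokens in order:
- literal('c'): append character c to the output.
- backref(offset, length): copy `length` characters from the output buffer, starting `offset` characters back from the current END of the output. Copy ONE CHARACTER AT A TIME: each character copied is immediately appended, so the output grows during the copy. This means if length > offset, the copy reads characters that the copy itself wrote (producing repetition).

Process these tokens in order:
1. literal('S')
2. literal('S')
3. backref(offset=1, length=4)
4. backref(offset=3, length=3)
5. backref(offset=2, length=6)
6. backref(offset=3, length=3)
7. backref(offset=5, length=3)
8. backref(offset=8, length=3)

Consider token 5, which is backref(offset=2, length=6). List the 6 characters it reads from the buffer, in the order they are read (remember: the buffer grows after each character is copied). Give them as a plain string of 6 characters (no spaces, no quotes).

Token 1: literal('S'). Output: "S"
Token 2: literal('S'). Output: "SS"
Token 3: backref(off=1, len=4) (overlapping!). Copied 'SSSS' from pos 1. Output: "SSSSSS"
Token 4: backref(off=3, len=3). Copied 'SSS' from pos 3. Output: "SSSSSSSSS"
Token 5: backref(off=2, len=6). Buffer before: "SSSSSSSSS" (len 9)
  byte 1: read out[7]='S', append. Buffer now: "SSSSSSSSSS"
  byte 2: read out[8]='S', append. Buffer now: "SSSSSSSSSSS"
  byte 3: read out[9]='S', append. Buffer now: "SSSSSSSSSSSS"
  byte 4: read out[10]='S', append. Buffer now: "SSSSSSSSSSSSS"
  byte 5: read out[11]='S', append. Buffer now: "SSSSSSSSSSSSSS"
  byte 6: read out[12]='S', append. Buffer now: "SSSSSSSSSSSSSSS"

Answer: SSSSSS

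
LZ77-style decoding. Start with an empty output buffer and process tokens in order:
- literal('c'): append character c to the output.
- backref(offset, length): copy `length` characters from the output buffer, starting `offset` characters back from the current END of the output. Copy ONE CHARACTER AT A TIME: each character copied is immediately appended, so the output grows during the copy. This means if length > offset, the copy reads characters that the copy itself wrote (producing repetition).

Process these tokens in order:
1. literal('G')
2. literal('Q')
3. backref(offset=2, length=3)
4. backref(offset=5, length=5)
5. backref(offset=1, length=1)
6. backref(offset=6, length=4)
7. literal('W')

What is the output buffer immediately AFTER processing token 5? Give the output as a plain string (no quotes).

Answer: GQGQGGQGQGG

Derivation:
Token 1: literal('G'). Output: "G"
Token 2: literal('Q'). Output: "GQ"
Token 3: backref(off=2, len=3) (overlapping!). Copied 'GQG' from pos 0. Output: "GQGQG"
Token 4: backref(off=5, len=5). Copied 'GQGQG' from pos 0. Output: "GQGQGGQGQG"
Token 5: backref(off=1, len=1). Copied 'G' from pos 9. Output: "GQGQGGQGQGG"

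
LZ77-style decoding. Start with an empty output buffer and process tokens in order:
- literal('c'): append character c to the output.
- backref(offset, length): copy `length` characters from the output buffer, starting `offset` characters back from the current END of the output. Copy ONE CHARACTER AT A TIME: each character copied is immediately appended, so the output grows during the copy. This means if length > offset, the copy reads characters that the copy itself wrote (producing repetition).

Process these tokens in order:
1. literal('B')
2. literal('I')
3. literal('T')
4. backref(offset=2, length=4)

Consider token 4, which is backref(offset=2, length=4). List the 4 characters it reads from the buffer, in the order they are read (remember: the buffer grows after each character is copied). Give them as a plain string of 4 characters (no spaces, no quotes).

Answer: ITIT

Derivation:
Token 1: literal('B'). Output: "B"
Token 2: literal('I'). Output: "BI"
Token 3: literal('T'). Output: "BIT"
Token 4: backref(off=2, len=4). Buffer before: "BIT" (len 3)
  byte 1: read out[1]='I', append. Buffer now: "BITI"
  byte 2: read out[2]='T', append. Buffer now: "BITIT"
  byte 3: read out[3]='I', append. Buffer now: "BITITI"
  byte 4: read out[4]='T', append. Buffer now: "BITITIT"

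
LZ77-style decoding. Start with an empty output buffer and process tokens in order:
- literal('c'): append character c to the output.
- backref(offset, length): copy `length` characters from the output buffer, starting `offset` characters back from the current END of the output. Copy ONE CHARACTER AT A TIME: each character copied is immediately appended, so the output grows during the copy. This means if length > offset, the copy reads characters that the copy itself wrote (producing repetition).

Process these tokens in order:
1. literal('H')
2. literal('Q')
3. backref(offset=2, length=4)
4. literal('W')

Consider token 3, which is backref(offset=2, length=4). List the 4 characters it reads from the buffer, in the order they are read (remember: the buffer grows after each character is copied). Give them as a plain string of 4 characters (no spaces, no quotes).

Token 1: literal('H'). Output: "H"
Token 2: literal('Q'). Output: "HQ"
Token 3: backref(off=2, len=4). Buffer before: "HQ" (len 2)
  byte 1: read out[0]='H', append. Buffer now: "HQH"
  byte 2: read out[1]='Q', append. Buffer now: "HQHQ"
  byte 3: read out[2]='H', append. Buffer now: "HQHQH"
  byte 4: read out[3]='Q', append. Buffer now: "HQHQHQ"

Answer: HQHQ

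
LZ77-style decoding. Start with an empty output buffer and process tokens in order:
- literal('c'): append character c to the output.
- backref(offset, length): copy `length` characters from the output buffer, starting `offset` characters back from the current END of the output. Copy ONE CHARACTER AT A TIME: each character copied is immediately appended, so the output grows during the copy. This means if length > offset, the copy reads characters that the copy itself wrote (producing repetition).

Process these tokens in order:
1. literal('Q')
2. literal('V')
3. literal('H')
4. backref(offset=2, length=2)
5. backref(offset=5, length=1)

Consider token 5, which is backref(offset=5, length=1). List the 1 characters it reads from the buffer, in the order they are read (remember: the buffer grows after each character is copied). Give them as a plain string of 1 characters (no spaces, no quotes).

Answer: Q

Derivation:
Token 1: literal('Q'). Output: "Q"
Token 2: literal('V'). Output: "QV"
Token 3: literal('H'). Output: "QVH"
Token 4: backref(off=2, len=2). Copied 'VH' from pos 1. Output: "QVHVH"
Token 5: backref(off=5, len=1). Buffer before: "QVHVH" (len 5)
  byte 1: read out[0]='Q', append. Buffer now: "QVHVHQ"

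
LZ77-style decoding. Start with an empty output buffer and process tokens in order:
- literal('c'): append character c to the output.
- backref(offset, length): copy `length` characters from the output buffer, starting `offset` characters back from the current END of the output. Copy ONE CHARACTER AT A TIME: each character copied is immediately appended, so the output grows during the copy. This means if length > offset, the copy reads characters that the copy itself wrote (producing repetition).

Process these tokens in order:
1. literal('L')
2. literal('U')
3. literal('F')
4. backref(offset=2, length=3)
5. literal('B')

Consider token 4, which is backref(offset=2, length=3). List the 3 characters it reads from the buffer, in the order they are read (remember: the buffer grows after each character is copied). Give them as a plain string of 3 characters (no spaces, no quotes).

Token 1: literal('L'). Output: "L"
Token 2: literal('U'). Output: "LU"
Token 3: literal('F'). Output: "LUF"
Token 4: backref(off=2, len=3). Buffer before: "LUF" (len 3)
  byte 1: read out[1]='U', append. Buffer now: "LUFU"
  byte 2: read out[2]='F', append. Buffer now: "LUFUF"
  byte 3: read out[3]='U', append. Buffer now: "LUFUFU"

Answer: UFU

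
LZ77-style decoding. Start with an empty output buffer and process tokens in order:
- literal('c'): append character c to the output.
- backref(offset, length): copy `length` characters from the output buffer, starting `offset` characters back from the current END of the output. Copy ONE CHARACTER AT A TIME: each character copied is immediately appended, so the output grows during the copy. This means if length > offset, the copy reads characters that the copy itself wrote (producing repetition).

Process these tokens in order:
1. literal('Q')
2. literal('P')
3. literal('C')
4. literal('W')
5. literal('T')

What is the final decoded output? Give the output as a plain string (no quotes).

Answer: QPCWT

Derivation:
Token 1: literal('Q'). Output: "Q"
Token 2: literal('P'). Output: "QP"
Token 3: literal('C'). Output: "QPC"
Token 4: literal('W'). Output: "QPCW"
Token 5: literal('T'). Output: "QPCWT"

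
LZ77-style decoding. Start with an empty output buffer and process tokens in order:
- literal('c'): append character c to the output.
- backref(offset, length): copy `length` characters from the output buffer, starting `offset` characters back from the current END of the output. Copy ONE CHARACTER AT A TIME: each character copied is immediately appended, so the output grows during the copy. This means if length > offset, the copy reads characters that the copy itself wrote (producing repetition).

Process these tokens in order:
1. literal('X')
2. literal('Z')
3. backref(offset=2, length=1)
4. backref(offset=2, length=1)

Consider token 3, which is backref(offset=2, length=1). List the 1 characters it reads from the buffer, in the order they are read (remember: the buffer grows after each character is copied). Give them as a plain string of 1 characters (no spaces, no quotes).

Answer: X

Derivation:
Token 1: literal('X'). Output: "X"
Token 2: literal('Z'). Output: "XZ"
Token 3: backref(off=2, len=1). Buffer before: "XZ" (len 2)
  byte 1: read out[0]='X', append. Buffer now: "XZX"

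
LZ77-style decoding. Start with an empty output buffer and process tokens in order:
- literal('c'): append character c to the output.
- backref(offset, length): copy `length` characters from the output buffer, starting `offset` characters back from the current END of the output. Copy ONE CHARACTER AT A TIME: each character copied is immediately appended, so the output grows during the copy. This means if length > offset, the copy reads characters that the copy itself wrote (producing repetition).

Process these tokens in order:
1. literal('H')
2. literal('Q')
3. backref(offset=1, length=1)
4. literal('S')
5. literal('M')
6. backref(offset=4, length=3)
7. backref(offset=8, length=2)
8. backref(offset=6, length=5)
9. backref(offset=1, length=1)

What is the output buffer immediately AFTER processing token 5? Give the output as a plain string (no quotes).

Token 1: literal('H'). Output: "H"
Token 2: literal('Q'). Output: "HQ"
Token 3: backref(off=1, len=1). Copied 'Q' from pos 1. Output: "HQQ"
Token 4: literal('S'). Output: "HQQS"
Token 5: literal('M'). Output: "HQQSM"

Answer: HQQSM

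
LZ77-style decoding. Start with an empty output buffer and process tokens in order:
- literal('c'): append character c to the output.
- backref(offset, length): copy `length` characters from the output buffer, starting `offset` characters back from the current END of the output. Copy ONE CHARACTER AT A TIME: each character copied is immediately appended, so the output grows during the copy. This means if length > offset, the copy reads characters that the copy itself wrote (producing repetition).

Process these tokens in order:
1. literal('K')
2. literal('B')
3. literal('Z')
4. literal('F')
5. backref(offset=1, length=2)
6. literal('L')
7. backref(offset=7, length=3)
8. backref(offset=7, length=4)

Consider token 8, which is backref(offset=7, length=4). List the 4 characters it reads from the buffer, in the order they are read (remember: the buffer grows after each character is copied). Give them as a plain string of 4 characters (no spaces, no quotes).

Answer: FFFL

Derivation:
Token 1: literal('K'). Output: "K"
Token 2: literal('B'). Output: "KB"
Token 3: literal('Z'). Output: "KBZ"
Token 4: literal('F'). Output: "KBZF"
Token 5: backref(off=1, len=2) (overlapping!). Copied 'FF' from pos 3. Output: "KBZFFF"
Token 6: literal('L'). Output: "KBZFFFL"
Token 7: backref(off=7, len=3). Copied 'KBZ' from pos 0. Output: "KBZFFFLKBZ"
Token 8: backref(off=7, len=4). Buffer before: "KBZFFFLKBZ" (len 10)
  byte 1: read out[3]='F', append. Buffer now: "KBZFFFLKBZF"
  byte 2: read out[4]='F', append. Buffer now: "KBZFFFLKBZFF"
  byte 3: read out[5]='F', append. Buffer now: "KBZFFFLKBZFFF"
  byte 4: read out[6]='L', append. Buffer now: "KBZFFFLKBZFFFL"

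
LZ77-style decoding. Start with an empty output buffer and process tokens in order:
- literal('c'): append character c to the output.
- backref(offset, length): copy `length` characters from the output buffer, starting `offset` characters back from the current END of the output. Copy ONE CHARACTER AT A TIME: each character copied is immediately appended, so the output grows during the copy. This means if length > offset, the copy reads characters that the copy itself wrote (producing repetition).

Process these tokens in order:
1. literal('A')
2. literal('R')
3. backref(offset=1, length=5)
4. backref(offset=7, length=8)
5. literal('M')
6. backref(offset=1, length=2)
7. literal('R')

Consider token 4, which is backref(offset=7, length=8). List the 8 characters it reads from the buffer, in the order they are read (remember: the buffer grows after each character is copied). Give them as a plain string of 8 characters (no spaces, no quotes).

Answer: ARRRRRRA

Derivation:
Token 1: literal('A'). Output: "A"
Token 2: literal('R'). Output: "AR"
Token 3: backref(off=1, len=5) (overlapping!). Copied 'RRRRR' from pos 1. Output: "ARRRRRR"
Token 4: backref(off=7, len=8). Buffer before: "ARRRRRR" (len 7)
  byte 1: read out[0]='A', append. Buffer now: "ARRRRRRA"
  byte 2: read out[1]='R', append. Buffer now: "ARRRRRRAR"
  byte 3: read out[2]='R', append. Buffer now: "ARRRRRRARR"
  byte 4: read out[3]='R', append. Buffer now: "ARRRRRRARRR"
  byte 5: read out[4]='R', append. Buffer now: "ARRRRRRARRRR"
  byte 6: read out[5]='R', append. Buffer now: "ARRRRRRARRRRR"
  byte 7: read out[6]='R', append. Buffer now: "ARRRRRRARRRRRR"
  byte 8: read out[7]='A', append. Buffer now: "ARRRRRRARRRRRRA"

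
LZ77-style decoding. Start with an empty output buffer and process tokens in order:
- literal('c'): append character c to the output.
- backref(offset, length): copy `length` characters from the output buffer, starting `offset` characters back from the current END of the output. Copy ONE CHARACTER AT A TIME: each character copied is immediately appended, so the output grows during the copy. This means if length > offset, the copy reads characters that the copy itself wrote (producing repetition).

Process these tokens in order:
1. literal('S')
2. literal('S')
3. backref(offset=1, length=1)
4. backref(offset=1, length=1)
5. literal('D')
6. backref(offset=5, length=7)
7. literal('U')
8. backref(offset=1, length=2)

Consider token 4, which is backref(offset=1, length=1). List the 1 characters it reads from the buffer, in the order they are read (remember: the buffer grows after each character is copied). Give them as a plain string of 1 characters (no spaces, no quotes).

Token 1: literal('S'). Output: "S"
Token 2: literal('S'). Output: "SS"
Token 3: backref(off=1, len=1). Copied 'S' from pos 1. Output: "SSS"
Token 4: backref(off=1, len=1). Buffer before: "SSS" (len 3)
  byte 1: read out[2]='S', append. Buffer now: "SSSS"

Answer: S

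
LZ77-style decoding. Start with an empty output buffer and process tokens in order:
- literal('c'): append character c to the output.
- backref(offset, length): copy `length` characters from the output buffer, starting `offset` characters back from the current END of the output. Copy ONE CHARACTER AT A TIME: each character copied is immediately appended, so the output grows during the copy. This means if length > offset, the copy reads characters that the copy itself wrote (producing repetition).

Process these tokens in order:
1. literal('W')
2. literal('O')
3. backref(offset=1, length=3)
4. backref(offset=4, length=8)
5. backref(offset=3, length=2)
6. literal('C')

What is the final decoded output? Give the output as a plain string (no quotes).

Answer: WOOOOOOOOOOOOOOC

Derivation:
Token 1: literal('W'). Output: "W"
Token 2: literal('O'). Output: "WO"
Token 3: backref(off=1, len=3) (overlapping!). Copied 'OOO' from pos 1. Output: "WOOOO"
Token 4: backref(off=4, len=8) (overlapping!). Copied 'OOOOOOOO' from pos 1. Output: "WOOOOOOOOOOOO"
Token 5: backref(off=3, len=2). Copied 'OO' from pos 10. Output: "WOOOOOOOOOOOOOO"
Token 6: literal('C'). Output: "WOOOOOOOOOOOOOOC"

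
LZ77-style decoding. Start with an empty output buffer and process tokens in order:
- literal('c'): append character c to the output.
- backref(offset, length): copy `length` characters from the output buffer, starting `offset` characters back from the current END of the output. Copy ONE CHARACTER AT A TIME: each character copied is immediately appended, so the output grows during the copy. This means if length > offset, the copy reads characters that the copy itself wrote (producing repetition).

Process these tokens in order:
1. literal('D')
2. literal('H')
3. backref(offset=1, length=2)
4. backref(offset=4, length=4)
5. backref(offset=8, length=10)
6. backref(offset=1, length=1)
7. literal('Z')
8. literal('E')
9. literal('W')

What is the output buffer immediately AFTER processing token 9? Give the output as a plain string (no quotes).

Token 1: literal('D'). Output: "D"
Token 2: literal('H'). Output: "DH"
Token 3: backref(off=1, len=2) (overlapping!). Copied 'HH' from pos 1. Output: "DHHH"
Token 4: backref(off=4, len=4). Copied 'DHHH' from pos 0. Output: "DHHHDHHH"
Token 5: backref(off=8, len=10) (overlapping!). Copied 'DHHHDHHHDH' from pos 0. Output: "DHHHDHHHDHHHDHHHDH"
Token 6: backref(off=1, len=1). Copied 'H' from pos 17. Output: "DHHHDHHHDHHHDHHHDHH"
Token 7: literal('Z'). Output: "DHHHDHHHDHHHDHHHDHHZ"
Token 8: literal('E'). Output: "DHHHDHHHDHHHDHHHDHHZE"
Token 9: literal('W'). Output: "DHHHDHHHDHHHDHHHDHHZEW"

Answer: DHHHDHHHDHHHDHHHDHHZEW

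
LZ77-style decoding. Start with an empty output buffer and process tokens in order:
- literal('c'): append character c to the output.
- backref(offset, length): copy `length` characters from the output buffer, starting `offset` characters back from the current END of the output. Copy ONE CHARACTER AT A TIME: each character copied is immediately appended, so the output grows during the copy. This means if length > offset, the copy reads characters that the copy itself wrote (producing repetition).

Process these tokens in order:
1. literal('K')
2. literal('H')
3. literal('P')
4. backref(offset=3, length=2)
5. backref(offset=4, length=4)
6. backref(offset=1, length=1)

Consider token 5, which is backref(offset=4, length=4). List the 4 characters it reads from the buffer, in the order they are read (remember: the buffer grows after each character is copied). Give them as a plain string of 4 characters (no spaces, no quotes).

Token 1: literal('K'). Output: "K"
Token 2: literal('H'). Output: "KH"
Token 3: literal('P'). Output: "KHP"
Token 4: backref(off=3, len=2). Copied 'KH' from pos 0. Output: "KHPKH"
Token 5: backref(off=4, len=4). Buffer before: "KHPKH" (len 5)
  byte 1: read out[1]='H', append. Buffer now: "KHPKHH"
  byte 2: read out[2]='P', append. Buffer now: "KHPKHHP"
  byte 3: read out[3]='K', append. Buffer now: "KHPKHHPK"
  byte 4: read out[4]='H', append. Buffer now: "KHPKHHPKH"

Answer: HPKH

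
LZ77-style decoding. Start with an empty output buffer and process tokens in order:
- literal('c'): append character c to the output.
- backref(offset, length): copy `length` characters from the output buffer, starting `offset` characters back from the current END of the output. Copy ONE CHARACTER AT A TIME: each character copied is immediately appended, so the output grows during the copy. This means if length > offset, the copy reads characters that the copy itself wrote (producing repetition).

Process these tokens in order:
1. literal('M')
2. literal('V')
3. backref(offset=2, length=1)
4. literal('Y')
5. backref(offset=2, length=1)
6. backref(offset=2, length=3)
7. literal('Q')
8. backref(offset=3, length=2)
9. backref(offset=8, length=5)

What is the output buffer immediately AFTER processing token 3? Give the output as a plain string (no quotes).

Answer: MVM

Derivation:
Token 1: literal('M'). Output: "M"
Token 2: literal('V'). Output: "MV"
Token 3: backref(off=2, len=1). Copied 'M' from pos 0. Output: "MVM"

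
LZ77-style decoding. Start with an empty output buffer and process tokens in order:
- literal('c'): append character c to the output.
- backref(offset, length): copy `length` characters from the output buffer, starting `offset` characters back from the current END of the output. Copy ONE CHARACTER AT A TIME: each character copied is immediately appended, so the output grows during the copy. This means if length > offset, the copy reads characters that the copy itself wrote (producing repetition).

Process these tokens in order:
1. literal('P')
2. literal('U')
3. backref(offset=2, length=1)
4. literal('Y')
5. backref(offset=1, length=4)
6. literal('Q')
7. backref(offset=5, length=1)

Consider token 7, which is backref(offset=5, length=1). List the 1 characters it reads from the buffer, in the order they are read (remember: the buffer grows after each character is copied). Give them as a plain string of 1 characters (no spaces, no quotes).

Answer: Y

Derivation:
Token 1: literal('P'). Output: "P"
Token 2: literal('U'). Output: "PU"
Token 3: backref(off=2, len=1). Copied 'P' from pos 0. Output: "PUP"
Token 4: literal('Y'). Output: "PUPY"
Token 5: backref(off=1, len=4) (overlapping!). Copied 'YYYY' from pos 3. Output: "PUPYYYYY"
Token 6: literal('Q'). Output: "PUPYYYYYQ"
Token 7: backref(off=5, len=1). Buffer before: "PUPYYYYYQ" (len 9)
  byte 1: read out[4]='Y', append. Buffer now: "PUPYYYYYQY"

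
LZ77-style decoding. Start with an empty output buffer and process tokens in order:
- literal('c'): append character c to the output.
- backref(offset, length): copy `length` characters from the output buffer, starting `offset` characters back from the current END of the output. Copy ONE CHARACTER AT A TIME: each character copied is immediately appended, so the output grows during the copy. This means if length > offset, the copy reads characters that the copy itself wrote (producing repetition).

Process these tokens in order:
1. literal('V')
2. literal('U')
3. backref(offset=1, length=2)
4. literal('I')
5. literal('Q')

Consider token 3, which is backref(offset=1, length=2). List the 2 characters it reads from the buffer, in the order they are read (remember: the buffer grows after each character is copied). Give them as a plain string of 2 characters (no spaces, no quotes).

Token 1: literal('V'). Output: "V"
Token 2: literal('U'). Output: "VU"
Token 3: backref(off=1, len=2). Buffer before: "VU" (len 2)
  byte 1: read out[1]='U', append. Buffer now: "VUU"
  byte 2: read out[2]='U', append. Buffer now: "VUUU"

Answer: UU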